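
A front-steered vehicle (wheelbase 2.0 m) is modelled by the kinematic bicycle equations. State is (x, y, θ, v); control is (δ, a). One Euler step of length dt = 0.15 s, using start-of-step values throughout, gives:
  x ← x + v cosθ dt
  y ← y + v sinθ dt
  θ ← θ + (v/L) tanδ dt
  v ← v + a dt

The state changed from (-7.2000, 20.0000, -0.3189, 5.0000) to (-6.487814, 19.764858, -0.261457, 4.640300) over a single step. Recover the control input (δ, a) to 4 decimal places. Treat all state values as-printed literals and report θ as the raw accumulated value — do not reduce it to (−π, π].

δ = 0.1520, a = -2.3980

a = (v'−v)/dt = (-0.359700)/0.15 = -2.3980
Δθ = θ'−θ = 0.057443;  (v·dt/L) = 5.0000·0.15/2.0 = 0.375000
tan δ = Δθ·L/(v·dt) = 0.153181  →  δ = 0.1520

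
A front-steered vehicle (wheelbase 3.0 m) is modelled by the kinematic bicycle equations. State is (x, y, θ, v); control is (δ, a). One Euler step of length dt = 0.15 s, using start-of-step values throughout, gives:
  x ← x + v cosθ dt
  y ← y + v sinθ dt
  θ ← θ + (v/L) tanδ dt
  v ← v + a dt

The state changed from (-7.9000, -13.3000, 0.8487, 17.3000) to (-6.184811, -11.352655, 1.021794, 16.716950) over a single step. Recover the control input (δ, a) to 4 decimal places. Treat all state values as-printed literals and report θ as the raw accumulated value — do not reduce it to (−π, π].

δ = 0.1975, a = -3.8870

a = (v'−v)/dt = (-0.583050)/0.15 = -3.8870
Δθ = θ'−θ = 0.173094;  (v·dt/L) = 17.3000·0.15/3.0 = 0.865000
tan δ = Δθ·L/(v·dt) = 0.200109  →  δ = 0.1975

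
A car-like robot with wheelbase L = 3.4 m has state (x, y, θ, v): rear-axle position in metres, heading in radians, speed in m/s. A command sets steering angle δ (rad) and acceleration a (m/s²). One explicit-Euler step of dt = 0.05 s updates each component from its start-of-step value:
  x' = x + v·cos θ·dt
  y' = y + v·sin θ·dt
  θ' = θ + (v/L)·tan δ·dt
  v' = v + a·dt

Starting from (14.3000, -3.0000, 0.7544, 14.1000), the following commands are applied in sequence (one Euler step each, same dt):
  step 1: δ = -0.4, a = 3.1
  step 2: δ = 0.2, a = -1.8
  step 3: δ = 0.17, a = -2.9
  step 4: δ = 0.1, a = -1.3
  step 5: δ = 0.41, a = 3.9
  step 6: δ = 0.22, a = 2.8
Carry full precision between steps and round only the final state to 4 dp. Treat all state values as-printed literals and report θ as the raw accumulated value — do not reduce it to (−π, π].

after step 1 (δ=-0.4, a=3.1): (14.813721, -2.517180, 0.666733, 14.255000)
after step 2 (δ=0.2, a=-1.8): (15.373833, -2.076400, 0.709227, 14.165000)
after step 3 (δ=0.17, a=-2.9): (15.911300, -1.615154, 0.744985, 14.020000)
after step 4 (δ=0.1, a=-1.3): (16.426604, -1.139903, 0.765671, 13.955000)
after step 5 (δ=0.41, a=3.9): (16.929624, -0.656348, 0.854867, 14.150000)
after step 6 (δ=0.22, a=2.8): (17.393969, -0.122551, 0.901399, 14.290000)

(17.3940, -0.1226, 0.9014, 14.2900)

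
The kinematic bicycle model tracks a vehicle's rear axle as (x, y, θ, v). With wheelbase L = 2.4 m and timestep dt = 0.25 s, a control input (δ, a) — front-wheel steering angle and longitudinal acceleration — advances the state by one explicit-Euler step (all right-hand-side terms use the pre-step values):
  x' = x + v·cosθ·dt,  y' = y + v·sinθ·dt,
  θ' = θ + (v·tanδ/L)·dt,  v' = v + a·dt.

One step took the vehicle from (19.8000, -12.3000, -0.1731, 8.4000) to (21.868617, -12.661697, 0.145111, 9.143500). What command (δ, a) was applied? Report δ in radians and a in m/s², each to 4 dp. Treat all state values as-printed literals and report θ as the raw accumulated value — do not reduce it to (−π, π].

δ = 0.3488, a = 2.9740

a = (v'−v)/dt = (0.743500)/0.25 = 2.9740
Δθ = θ'−θ = 0.318211;  (v·dt/L) = 8.4000·0.25/2.4 = 0.875000
tan δ = Δθ·L/(v·dt) = 0.363670  →  δ = 0.3488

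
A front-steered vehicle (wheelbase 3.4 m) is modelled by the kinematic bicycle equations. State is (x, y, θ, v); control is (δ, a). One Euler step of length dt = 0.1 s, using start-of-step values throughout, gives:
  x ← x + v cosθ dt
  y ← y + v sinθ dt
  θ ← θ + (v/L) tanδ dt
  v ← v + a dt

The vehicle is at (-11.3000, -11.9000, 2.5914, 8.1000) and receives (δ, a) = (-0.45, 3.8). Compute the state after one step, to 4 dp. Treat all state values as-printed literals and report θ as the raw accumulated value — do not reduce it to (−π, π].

(-11.9905, -11.4765, 2.4763, 8.4800)

x' = -11.3000 + 8.1000·cos(2.5914)·0.1 = -11.9905
y' = -11.9000 + 8.1000·sin(2.5914)·0.1 = -11.4765
θ' = 2.5914 + (8.1000/3.4)·tan(-0.45)·0.1 = 2.4763
v' = 8.1000 + 3.8000·0.1 = 8.4800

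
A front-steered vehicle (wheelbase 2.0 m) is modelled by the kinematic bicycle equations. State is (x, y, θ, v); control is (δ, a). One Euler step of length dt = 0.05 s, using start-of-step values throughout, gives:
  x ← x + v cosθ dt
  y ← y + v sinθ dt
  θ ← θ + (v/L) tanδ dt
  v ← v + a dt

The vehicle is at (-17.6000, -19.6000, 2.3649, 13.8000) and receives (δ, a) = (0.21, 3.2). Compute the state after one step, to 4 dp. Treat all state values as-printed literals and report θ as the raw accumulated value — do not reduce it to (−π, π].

x' = -17.6000 + 13.8000·cos(2.3649)·0.05 = -18.0921
y' = -19.6000 + 13.8000·sin(2.3649)·0.05 = -19.1164
θ' = 2.3649 + (13.8000/2.0)·tan(0.21)·0.05 = 2.4384
v' = 13.8000 + 3.2000·0.05 = 13.9600

(-18.0921, -19.1164, 2.4384, 13.9600)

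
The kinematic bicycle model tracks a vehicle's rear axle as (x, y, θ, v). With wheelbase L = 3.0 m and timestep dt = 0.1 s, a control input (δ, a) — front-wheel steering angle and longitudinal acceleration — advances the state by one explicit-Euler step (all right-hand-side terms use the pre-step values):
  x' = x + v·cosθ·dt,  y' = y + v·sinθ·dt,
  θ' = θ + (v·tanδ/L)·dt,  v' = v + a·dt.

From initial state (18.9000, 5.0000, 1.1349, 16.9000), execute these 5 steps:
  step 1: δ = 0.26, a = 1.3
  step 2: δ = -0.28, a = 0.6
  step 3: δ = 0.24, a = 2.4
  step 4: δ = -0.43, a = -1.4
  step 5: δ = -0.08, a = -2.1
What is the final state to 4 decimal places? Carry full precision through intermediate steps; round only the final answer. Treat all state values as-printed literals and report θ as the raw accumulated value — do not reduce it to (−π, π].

(22.2993, 12.7984, 0.9501, 16.9800)

after step 1 (δ=0.26, a=1.3): (19.613557, 6.531971, 1.284759, 17.030000)
after step 2 (δ=-0.28, a=0.6): (20.094064, 8.165778, 1.121524, 17.090000)
after step 3 (δ=0.24, a=2.4): (20.836300, 9.705182, 1.260931, 17.330000)
after step 4 (δ=-0.43, a=-1.4): (21.364745, 11.355647, 0.996001, 17.190000)
after step 5 (δ=-0.08, a=-2.1): (22.299302, 12.798410, 0.950063, 16.980000)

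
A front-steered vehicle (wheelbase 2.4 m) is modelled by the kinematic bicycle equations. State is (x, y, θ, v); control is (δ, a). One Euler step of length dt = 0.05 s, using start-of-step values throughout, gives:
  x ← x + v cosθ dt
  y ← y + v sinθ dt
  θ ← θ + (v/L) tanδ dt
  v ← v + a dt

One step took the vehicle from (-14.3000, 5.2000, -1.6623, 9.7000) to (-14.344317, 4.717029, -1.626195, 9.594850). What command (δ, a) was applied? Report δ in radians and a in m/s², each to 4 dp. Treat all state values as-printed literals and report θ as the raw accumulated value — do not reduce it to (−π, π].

δ = 0.1768, a = -2.1030

a = (v'−v)/dt = (-0.105150)/0.05 = -2.1030
Δθ = θ'−θ = 0.036105;  (v·dt/L) = 9.7000·0.05/2.4 = 0.202083
tan δ = Δθ·L/(v·dt) = 0.178664  →  δ = 0.1768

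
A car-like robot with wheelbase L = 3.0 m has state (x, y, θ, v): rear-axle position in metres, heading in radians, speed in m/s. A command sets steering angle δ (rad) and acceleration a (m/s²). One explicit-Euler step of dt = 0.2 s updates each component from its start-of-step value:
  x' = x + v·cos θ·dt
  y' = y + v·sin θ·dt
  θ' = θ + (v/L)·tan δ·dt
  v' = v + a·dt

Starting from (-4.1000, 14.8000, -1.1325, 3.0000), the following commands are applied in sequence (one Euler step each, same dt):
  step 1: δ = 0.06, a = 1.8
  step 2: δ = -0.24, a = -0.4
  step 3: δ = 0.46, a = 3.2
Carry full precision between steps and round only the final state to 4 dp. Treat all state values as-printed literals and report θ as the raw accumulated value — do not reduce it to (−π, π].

after step 1 (δ=0.06, a=1.8): (-3.845362, 14.256714, -1.120486, 3.360000)
after step 2 (δ=-0.24, a=-0.4): (-3.552877, 13.651705, -1.175302, 3.280000)
after step 3 (δ=0.46, a=3.2): (-3.300143, 13.046344, -1.066964, 3.920000)

(-3.3001, 13.0463, -1.0670, 3.9200)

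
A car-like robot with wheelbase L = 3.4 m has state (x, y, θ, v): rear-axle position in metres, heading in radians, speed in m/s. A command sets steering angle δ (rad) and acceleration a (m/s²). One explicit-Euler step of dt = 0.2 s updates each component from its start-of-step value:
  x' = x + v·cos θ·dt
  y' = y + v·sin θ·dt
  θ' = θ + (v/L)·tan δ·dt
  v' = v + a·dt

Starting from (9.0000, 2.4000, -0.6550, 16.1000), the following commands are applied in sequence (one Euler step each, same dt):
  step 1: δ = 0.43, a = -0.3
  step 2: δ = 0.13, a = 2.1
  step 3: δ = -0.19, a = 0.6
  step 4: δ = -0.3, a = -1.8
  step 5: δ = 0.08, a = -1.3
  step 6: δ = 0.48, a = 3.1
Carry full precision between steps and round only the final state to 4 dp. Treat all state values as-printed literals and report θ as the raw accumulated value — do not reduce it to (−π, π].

after step 1 (δ=0.43, a=-0.3): (11.553614, 0.438507, -0.220659, 16.040000)
after step 2 (δ=0.13, a=2.1): (14.683831, -0.263636, -0.097304, 16.460000)
after step 3 (δ=-0.19, a=0.6): (17.960259, -0.583457, -0.283515, 16.580000)
after step 4 (δ=-0.3, a=-1.8): (21.143878, -1.511049, -0.585209, 16.220000)
after step 5 (δ=0.08, a=-1.3): (23.848065, -3.302949, -0.508716, 15.960000)
after step 6 (δ=0.48, a=3.1): (26.635864, -4.857634, -0.019955, 16.580000)

(26.6359, -4.8576, -0.0200, 16.5800)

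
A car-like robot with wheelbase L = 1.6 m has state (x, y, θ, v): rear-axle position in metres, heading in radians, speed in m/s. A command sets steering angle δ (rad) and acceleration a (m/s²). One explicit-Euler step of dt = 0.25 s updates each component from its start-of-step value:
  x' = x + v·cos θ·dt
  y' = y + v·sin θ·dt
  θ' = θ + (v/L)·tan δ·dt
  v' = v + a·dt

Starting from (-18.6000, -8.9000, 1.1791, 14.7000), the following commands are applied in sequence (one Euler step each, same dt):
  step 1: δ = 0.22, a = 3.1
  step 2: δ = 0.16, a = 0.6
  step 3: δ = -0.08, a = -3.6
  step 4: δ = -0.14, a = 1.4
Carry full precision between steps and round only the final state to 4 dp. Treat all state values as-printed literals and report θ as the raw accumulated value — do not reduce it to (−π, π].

after step 1 (δ=0.22, a=3.1): (-17.197044, -5.503334, 1.692726, 15.475000)
after step 2 (δ=0.16, a=0.6): (-17.667591, -1.663307, 2.082936, 15.625000)
after step 3 (δ=-0.08, a=-3.6): (-19.581824, 1.741763, 1.887206, 14.725000)
after step 4 (δ=-0.14, a=1.4): (-20.727269, 5.240271, 1.562976, 15.075000)

(-20.7273, 5.2403, 1.5630, 15.0750)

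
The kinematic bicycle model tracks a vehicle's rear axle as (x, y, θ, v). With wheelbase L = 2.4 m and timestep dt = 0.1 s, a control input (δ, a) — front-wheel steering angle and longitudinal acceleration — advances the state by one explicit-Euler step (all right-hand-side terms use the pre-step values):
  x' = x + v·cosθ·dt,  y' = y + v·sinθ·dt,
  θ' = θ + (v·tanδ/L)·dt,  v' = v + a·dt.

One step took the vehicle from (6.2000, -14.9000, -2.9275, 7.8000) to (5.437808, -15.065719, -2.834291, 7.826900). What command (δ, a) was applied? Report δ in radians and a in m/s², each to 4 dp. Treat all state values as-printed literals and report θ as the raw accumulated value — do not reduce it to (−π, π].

a = (v'−v)/dt = (0.026900)/0.1 = 0.2690
Δθ = θ'−θ = 0.093209;  (v·dt/L) = 7.8000·0.1/2.4 = 0.325000
tan δ = Δθ·L/(v·dt) = 0.286797  →  δ = 0.2793

δ = 0.2793, a = 0.2690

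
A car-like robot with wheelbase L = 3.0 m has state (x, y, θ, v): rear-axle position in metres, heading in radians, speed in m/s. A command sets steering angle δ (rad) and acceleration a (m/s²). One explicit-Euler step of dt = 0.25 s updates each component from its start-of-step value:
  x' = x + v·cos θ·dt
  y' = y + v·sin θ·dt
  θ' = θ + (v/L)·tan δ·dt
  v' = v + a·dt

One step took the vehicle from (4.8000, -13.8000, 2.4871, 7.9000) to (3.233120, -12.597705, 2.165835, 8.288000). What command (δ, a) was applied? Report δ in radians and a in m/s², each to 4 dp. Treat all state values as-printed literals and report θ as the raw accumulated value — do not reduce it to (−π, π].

a = (v'−v)/dt = (0.388000)/0.25 = 1.5520
Δθ = θ'−θ = -0.321265;  (v·dt/L) = 7.9000·0.25/3.0 = 0.658333
tan δ = Δθ·L/(v·dt) = -0.487997  →  δ = -0.4540

δ = -0.4540, a = 1.5520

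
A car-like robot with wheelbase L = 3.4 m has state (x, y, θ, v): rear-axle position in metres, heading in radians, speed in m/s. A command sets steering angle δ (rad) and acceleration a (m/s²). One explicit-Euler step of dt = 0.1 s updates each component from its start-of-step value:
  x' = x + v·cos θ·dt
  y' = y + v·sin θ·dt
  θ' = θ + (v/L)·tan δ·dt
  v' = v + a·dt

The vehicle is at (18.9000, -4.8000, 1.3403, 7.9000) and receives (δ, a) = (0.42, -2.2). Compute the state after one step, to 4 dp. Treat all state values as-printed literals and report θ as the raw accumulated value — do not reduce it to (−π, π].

x' = 18.9000 + 7.9000·cos(1.3403)·0.1 = 19.0805
y' = -4.8000 + 7.9000·sin(1.3403)·0.1 = -4.0309
θ' = 1.3403 + (7.9000/3.4)·tan(0.42)·0.1 = 1.4441
v' = 7.9000 − 2.2000·0.1 = 7.6800

(19.0805, -4.0309, 1.4441, 7.6800)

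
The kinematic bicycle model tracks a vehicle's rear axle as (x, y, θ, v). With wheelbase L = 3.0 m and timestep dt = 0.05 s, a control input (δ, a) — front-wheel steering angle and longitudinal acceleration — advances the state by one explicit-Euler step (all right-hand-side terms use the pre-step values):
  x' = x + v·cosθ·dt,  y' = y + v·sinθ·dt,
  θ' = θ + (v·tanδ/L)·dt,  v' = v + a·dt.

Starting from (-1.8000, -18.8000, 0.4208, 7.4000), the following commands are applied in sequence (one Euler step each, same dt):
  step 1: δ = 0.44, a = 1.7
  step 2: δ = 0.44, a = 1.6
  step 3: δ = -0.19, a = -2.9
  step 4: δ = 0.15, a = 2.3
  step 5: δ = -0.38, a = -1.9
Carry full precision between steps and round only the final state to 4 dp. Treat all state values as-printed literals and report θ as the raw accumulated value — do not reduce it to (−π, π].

(-0.1574, -17.9094, 0.4819, 7.4400)

after step 1 (δ=0.44, a=1.7): (-1.462278, -18.648858, 0.478863, 7.485000)
after step 2 (δ=0.44, a=1.6): (-1.130124, -18.476415, 0.537593, 7.565000)
after step 3 (δ=-0.19, a=-2.9): (-0.805228, -18.282725, 0.513344, 7.420000)
after step 4 (δ=0.15, a=2.3): (-0.482048, -18.100529, 0.532035, 7.535000)
after step 5 (δ=-0.38, a=-1.9): (-0.157373, -17.909408, 0.481875, 7.440000)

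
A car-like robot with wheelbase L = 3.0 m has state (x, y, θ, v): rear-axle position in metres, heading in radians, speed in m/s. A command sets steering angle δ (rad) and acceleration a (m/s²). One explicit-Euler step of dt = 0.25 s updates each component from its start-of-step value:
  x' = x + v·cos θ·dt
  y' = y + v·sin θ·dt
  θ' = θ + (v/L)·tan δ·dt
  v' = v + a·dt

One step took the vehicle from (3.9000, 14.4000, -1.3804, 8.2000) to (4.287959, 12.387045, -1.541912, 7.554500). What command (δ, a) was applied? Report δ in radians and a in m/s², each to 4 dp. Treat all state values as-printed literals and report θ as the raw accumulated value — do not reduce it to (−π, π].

a = (v'−v)/dt = (-0.645500)/0.25 = -2.5820
Δθ = θ'−θ = -0.161512;  (v·dt/L) = 8.2000·0.25/3.0 = 0.683333
tan δ = Δθ·L/(v·dt) = -0.236359  →  δ = -0.2321

δ = -0.2321, a = -2.5820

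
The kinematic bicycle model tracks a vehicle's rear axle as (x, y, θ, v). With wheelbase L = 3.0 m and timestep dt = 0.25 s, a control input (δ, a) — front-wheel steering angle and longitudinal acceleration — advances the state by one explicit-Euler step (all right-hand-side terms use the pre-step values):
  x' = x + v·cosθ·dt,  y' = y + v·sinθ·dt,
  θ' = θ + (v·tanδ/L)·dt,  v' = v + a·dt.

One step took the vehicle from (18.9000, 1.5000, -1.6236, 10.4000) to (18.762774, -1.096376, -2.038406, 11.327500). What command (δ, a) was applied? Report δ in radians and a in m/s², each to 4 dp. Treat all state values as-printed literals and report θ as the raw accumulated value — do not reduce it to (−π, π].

δ = -0.4464, a = 3.7100

a = (v'−v)/dt = (0.927500)/0.25 = 3.7100
Δθ = θ'−θ = -0.414806;  (v·dt/L) = 10.4000·0.25/3.0 = 0.866667
tan δ = Δθ·L/(v·dt) = -0.478622  →  δ = -0.4464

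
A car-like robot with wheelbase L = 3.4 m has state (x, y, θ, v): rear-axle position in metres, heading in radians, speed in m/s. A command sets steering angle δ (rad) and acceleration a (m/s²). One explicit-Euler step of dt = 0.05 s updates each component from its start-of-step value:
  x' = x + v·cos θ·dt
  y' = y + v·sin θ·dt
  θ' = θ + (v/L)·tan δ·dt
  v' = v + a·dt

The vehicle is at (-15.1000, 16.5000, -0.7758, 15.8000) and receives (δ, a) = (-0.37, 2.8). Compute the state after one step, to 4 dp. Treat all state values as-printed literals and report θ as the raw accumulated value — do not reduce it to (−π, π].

x' = -15.1000 + 15.8000·cos(-0.7758)·0.05 = -14.5360
y' = 16.5000 + 15.8000·sin(-0.7758)·0.05 = 15.9468
θ' = -0.7758 + (15.8000/3.4)·tan(-0.37)·0.05 = -0.8659
v' = 15.8000 + 2.8000·0.05 = 15.9400

(-14.5360, 15.9468, -0.8659, 15.9400)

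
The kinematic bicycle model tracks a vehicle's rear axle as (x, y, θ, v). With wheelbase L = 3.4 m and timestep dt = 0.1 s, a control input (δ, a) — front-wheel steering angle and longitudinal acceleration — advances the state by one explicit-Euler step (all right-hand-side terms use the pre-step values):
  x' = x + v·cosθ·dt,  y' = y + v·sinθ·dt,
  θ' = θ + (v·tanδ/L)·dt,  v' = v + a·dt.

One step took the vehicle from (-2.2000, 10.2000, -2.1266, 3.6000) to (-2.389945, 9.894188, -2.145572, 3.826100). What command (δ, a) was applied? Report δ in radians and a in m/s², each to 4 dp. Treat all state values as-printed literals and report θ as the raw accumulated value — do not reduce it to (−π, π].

δ = -0.1773, a = 2.2610

a = (v'−v)/dt = (0.226100)/0.1 = 2.2610
Δθ = θ'−θ = -0.018972;  (v·dt/L) = 3.6000·0.1/3.4 = 0.105882
tan δ = Δθ·L/(v·dt) = -0.179180  →  δ = -0.1773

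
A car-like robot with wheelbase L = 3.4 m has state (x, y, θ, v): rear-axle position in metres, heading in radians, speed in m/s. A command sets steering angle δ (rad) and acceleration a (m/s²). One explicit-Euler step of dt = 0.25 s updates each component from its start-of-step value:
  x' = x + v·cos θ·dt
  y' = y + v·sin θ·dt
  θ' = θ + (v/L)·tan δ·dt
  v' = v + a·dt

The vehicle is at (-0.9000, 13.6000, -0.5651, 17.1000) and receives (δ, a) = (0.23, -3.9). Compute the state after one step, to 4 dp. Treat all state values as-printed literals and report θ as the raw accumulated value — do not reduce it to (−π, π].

x' = -0.9000 + 17.1000·cos(-0.5651)·0.25 = 2.7104
y' = 13.6000 + 17.1000·sin(-0.5651)·0.25 = 11.3107
θ' = -0.5651 + (17.1000/3.4)·tan(0.23)·0.25 = -0.2707
v' = 17.1000 − 3.9000·0.25 = 16.1250

(2.7104, 11.3107, -0.2707, 16.1250)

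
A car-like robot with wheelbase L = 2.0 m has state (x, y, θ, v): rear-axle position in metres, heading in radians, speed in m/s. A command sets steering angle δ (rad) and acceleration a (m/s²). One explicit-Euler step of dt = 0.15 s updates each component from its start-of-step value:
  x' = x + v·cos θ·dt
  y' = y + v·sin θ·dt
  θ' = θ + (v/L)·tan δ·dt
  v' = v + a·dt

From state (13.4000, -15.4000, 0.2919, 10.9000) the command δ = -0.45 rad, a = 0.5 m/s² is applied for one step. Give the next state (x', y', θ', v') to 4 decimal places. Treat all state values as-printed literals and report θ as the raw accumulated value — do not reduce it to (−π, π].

x' = 13.4000 + 10.9000·cos(0.2919)·0.15 = 14.9658
y' = -15.4000 + 10.9000·sin(0.2919)·0.15 = -14.9295
θ' = 0.2919 + (10.9000/2.0)·tan(-0.45)·0.15 = -0.1030
v' = 10.9000 + 0.5000·0.15 = 10.9750

(14.9658, -14.9295, -0.1030, 10.9750)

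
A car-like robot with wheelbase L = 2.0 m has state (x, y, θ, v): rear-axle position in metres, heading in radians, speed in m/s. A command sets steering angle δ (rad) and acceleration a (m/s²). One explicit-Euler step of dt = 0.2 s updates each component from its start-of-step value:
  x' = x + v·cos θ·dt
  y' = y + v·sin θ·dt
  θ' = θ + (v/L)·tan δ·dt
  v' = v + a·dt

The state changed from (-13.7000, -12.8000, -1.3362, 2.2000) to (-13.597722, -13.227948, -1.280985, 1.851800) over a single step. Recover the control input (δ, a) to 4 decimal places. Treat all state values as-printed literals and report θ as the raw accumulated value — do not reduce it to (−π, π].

a = (v'−v)/dt = (-0.348200)/0.2 = -1.7410
Δθ = θ'−θ = 0.055215;  (v·dt/L) = 2.2000·0.2/2.0 = 0.220000
tan δ = Δθ·L/(v·dt) = 0.250977  →  δ = 0.2459

δ = 0.2459, a = -1.7410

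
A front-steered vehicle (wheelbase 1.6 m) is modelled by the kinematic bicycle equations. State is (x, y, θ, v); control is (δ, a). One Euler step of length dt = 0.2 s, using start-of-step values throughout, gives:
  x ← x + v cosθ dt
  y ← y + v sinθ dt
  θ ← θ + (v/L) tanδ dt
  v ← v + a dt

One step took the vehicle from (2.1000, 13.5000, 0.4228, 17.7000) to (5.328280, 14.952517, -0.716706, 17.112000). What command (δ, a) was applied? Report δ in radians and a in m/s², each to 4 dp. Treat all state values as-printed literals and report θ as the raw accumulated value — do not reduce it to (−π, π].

δ = -0.4756, a = -2.9400

a = (v'−v)/dt = (-0.588000)/0.2 = -2.9400
Δθ = θ'−θ = -1.139506;  (v·dt/L) = 17.7000·0.2/1.6 = 2.212500
tan δ = Δθ·L/(v·dt) = -0.515031  →  δ = -0.4756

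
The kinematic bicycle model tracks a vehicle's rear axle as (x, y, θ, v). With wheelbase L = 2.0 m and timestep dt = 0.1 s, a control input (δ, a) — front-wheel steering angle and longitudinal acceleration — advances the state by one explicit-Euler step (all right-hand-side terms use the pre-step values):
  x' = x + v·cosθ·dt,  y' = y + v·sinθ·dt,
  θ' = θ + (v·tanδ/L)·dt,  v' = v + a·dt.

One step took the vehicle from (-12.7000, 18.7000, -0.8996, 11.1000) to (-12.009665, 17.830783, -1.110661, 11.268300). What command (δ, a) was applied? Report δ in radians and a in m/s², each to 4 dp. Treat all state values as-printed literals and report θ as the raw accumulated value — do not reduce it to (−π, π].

δ = -0.3634, a = 1.6830

a = (v'−v)/dt = (0.168300)/0.1 = 1.6830
Δθ = θ'−θ = -0.211061;  (v·dt/L) = 11.1000·0.1/2.0 = 0.555000
tan δ = Δθ·L/(v·dt) = -0.380290  →  δ = -0.3634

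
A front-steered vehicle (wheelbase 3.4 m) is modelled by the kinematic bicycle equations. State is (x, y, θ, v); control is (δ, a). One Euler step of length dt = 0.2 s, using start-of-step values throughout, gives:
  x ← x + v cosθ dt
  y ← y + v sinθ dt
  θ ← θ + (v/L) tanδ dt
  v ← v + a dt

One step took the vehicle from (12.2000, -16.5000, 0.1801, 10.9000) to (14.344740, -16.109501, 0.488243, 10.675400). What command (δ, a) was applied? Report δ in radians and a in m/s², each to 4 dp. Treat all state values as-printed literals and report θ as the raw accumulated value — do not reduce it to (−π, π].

δ = 0.4480, a = -1.1230

a = (v'−v)/dt = (-0.224600)/0.2 = -1.1230
Δθ = θ'−θ = 0.308143;  (v·dt/L) = 10.9000·0.2/3.4 = 0.641176
tan δ = Δθ·L/(v·dt) = 0.480590  →  δ = 0.4480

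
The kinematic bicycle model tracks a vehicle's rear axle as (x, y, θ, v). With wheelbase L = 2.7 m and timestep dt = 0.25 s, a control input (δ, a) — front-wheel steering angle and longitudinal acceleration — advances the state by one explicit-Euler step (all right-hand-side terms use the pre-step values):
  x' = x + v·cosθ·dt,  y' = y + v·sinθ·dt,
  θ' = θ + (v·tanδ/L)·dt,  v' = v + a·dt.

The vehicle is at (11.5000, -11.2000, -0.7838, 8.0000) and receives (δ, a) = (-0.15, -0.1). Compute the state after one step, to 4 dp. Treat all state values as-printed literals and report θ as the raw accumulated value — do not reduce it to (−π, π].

(12.9165, -12.6120, -0.8958, 7.9750)

x' = 11.5000 + 8.0000·cos(-0.7838)·0.25 = 12.9165
y' = -11.2000 + 8.0000·sin(-0.7838)·0.25 = -12.6120
θ' = -0.7838 + (8.0000/2.7)·tan(-0.15)·0.25 = -0.8958
v' = 8.0000 − 0.1000·0.25 = 7.9750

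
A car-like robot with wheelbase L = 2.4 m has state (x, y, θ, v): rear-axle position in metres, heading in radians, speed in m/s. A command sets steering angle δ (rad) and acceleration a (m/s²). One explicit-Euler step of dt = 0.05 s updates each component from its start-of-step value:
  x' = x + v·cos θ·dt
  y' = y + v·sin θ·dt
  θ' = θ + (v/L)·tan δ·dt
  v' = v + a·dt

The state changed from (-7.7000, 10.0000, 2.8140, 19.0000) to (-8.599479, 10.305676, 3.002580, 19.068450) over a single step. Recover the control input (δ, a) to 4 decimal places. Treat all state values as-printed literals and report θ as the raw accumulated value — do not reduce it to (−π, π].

a = (v'−v)/dt = (0.068450)/0.05 = 1.3690
Δθ = θ'−θ = 0.188580;  (v·dt/L) = 19.0000·0.05/2.4 = 0.395833
tan δ = Δθ·L/(v·dt) = 0.476413  →  δ = 0.4446

δ = 0.4446, a = 1.3690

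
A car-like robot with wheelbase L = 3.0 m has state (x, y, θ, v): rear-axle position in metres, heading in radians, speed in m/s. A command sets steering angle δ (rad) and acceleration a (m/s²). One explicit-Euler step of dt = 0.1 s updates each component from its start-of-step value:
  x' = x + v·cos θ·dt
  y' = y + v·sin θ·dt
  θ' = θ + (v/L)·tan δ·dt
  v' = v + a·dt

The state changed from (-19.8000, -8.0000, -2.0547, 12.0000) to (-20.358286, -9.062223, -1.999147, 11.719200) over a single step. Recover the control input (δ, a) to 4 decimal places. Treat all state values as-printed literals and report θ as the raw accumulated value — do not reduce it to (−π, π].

δ = 0.1380, a = -2.8080

a = (v'−v)/dt = (-0.280800)/0.1 = -2.8080
Δθ = θ'−θ = 0.055553;  (v·dt/L) = 12.0000·0.1/3.0 = 0.400000
tan δ = Δθ·L/(v·dt) = 0.138882  →  δ = 0.1380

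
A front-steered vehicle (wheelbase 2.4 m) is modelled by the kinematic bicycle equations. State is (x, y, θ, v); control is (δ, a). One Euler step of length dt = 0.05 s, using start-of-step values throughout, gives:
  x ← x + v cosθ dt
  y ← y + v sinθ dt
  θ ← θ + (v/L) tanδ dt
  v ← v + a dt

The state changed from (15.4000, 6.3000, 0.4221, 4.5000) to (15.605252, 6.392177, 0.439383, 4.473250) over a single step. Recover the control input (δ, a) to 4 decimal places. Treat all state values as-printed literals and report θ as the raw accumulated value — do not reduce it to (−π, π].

a = (v'−v)/dt = (-0.026750)/0.05 = -0.5350
Δθ = θ'−θ = 0.017283;  (v·dt/L) = 4.5000·0.05/2.4 = 0.093750
tan δ = Δθ·L/(v·dt) = 0.184352  →  δ = 0.1823

δ = 0.1823, a = -0.5350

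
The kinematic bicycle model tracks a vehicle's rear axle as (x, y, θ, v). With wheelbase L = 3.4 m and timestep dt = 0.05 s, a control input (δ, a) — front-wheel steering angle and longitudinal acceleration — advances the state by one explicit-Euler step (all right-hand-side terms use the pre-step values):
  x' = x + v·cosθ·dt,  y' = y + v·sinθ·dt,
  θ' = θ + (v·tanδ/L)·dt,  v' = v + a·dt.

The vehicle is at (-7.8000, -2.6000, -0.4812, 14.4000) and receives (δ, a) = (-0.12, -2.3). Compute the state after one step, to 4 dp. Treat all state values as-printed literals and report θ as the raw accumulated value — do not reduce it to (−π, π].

x' = -7.8000 + 14.4000·cos(-0.4812)·0.05 = -7.1618
y' = -2.6000 + 14.4000·sin(-0.4812)·0.05 = -2.9332
θ' = -0.4812 + (14.4000/3.4)·tan(-0.12)·0.05 = -0.5067
v' = 14.4000 − 2.3000·0.05 = 14.2850

(-7.1618, -2.9332, -0.5067, 14.2850)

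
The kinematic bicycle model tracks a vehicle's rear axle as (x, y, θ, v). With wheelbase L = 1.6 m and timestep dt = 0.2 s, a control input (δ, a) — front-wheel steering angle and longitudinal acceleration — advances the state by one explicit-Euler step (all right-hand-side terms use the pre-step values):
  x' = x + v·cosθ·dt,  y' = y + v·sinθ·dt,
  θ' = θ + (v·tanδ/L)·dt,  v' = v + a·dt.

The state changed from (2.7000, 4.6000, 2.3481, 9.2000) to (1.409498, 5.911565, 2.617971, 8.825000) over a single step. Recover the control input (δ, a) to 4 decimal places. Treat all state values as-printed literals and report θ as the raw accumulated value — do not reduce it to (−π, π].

δ = 0.2305, a = -1.8750

a = (v'−v)/dt = (-0.375000)/0.2 = -1.8750
Δθ = θ'−θ = 0.269871;  (v·dt/L) = 9.2000·0.2/1.6 = 1.150000
tan δ = Δθ·L/(v·dt) = 0.234670  →  δ = 0.2305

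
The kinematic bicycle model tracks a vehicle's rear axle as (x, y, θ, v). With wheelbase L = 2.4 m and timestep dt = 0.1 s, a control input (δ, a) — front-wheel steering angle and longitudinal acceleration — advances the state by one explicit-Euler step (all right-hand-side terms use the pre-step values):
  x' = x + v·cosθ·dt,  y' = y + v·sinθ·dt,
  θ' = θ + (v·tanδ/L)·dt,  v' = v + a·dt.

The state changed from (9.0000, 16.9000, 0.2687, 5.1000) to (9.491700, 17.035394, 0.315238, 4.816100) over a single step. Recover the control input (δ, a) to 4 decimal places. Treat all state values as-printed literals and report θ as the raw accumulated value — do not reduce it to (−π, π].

a = (v'−v)/dt = (-0.283900)/0.1 = -2.8390
Δθ = θ'−θ = 0.046538;  (v·dt/L) = 5.1000·0.1/2.4 = 0.212500
tan δ = Δθ·L/(v·dt) = 0.219002  →  δ = 0.2156

δ = 0.2156, a = -2.8390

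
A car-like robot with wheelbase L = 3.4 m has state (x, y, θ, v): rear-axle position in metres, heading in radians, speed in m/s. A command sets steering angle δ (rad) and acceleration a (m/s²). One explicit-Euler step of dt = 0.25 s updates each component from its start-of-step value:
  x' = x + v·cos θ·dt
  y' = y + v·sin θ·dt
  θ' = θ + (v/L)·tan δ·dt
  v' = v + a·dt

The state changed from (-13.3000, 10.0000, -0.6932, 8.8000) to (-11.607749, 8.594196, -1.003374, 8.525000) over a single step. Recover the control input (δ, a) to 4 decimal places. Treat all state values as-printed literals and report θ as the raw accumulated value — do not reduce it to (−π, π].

a = (v'−v)/dt = (-0.275000)/0.25 = -1.1000
Δθ = θ'−θ = -0.310174;  (v·dt/L) = 8.8000·0.25/3.4 = 0.647059
tan δ = Δθ·L/(v·dt) = -0.479360  →  δ = -0.4470

δ = -0.4470, a = -1.1000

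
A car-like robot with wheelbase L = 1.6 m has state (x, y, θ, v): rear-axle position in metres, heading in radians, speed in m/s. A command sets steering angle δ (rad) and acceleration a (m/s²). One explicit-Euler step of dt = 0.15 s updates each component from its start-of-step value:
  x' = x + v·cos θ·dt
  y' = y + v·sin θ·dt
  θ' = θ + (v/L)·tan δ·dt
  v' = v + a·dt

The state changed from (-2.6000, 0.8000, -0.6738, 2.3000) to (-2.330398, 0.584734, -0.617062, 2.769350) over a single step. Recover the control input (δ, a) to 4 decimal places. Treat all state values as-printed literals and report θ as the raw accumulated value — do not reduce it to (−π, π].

δ = 0.2573, a = 3.1290

a = (v'−v)/dt = (0.469350)/0.15 = 3.1290
Δθ = θ'−θ = 0.056738;  (v·dt/L) = 2.3000·0.15/1.6 = 0.215625
tan δ = Δθ·L/(v·dt) = 0.263133  →  δ = 0.2573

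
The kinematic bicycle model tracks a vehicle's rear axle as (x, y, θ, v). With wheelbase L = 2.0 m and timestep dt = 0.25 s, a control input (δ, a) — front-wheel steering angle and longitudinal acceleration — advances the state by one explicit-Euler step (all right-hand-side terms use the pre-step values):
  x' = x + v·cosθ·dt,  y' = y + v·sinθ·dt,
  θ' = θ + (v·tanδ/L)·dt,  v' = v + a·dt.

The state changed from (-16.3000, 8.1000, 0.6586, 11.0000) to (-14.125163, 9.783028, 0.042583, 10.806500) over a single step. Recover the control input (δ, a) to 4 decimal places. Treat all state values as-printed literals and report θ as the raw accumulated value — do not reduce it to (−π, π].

δ = -0.4212, a = -0.7740

a = (v'−v)/dt = (-0.193500)/0.25 = -0.7740
Δθ = θ'−θ = -0.616017;  (v·dt/L) = 11.0000·0.25/2.0 = 1.375000
tan δ = Δθ·L/(v·dt) = -0.448012  →  δ = -0.4212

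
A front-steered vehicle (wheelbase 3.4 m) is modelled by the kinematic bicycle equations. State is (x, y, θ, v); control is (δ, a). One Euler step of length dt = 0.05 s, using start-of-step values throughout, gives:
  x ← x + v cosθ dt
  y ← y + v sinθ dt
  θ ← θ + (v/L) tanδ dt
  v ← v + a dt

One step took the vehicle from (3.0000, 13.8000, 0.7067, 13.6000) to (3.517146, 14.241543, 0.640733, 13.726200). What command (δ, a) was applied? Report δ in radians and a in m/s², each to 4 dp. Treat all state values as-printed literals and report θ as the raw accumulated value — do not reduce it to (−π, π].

δ = -0.3186, a = 2.5240

a = (v'−v)/dt = (0.126200)/0.05 = 2.5240
Δθ = θ'−θ = -0.065967;  (v·dt/L) = 13.6000·0.05/3.4 = 0.200000
tan δ = Δθ·L/(v·dt) = -0.329835  →  δ = -0.3186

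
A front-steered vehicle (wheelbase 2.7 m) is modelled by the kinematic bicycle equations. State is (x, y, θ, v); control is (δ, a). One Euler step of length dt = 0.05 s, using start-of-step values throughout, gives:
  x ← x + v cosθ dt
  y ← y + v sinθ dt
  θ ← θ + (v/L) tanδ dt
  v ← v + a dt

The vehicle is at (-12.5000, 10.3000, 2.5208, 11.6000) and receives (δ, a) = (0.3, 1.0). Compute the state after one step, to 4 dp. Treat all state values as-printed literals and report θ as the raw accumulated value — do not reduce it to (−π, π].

x' = -12.5000 + 11.6000·cos(2.5208)·0.05 = -12.9718
y' = 10.3000 + 11.6000·sin(2.5208)·0.05 = 10.6374
θ' = 2.5208 + (11.6000/2.7)·tan(0.3)·0.05 = 2.5873
v' = 11.6000 + 1.0000·0.05 = 11.6500

(-12.9718, 10.6374, 2.5873, 11.6500)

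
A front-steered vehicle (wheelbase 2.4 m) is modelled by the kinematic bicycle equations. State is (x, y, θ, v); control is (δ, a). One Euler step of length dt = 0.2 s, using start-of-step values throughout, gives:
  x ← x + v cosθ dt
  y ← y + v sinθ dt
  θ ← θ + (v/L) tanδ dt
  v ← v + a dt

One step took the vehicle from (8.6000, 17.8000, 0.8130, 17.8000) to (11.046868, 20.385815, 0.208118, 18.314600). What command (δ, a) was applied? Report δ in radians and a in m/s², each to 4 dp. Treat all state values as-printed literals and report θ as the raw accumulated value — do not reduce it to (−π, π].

a = (v'−v)/dt = (0.514600)/0.2 = 2.5730
Δθ = θ'−θ = -0.604882;  (v·dt/L) = 17.8000·0.2/2.4 = 1.483333
tan δ = Δθ·L/(v·dt) = -0.407786  →  δ = -0.3872

δ = -0.3872, a = 2.5730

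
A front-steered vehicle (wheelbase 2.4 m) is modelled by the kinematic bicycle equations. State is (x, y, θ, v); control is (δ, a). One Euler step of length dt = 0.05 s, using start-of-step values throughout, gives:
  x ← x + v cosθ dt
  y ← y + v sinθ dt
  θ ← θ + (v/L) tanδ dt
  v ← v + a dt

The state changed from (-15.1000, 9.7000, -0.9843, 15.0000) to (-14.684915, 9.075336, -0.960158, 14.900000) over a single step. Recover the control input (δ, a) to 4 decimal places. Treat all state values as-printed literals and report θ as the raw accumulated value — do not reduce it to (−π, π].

a = (v'−v)/dt = (-0.100000)/0.05 = -2.0000
Δθ = θ'−θ = 0.024142;  (v·dt/L) = 15.0000·0.05/2.4 = 0.312500
tan δ = Δθ·L/(v·dt) = 0.077254  →  δ = 0.0771

δ = 0.0771, a = -2.0000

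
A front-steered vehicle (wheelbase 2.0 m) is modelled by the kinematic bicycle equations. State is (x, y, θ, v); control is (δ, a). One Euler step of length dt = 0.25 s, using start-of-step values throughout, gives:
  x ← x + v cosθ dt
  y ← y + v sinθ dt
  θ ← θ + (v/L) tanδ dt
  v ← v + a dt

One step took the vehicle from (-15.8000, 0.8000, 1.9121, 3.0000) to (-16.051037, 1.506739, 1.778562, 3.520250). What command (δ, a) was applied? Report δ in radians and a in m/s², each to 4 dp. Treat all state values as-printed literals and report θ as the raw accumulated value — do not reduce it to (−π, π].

δ = -0.3421, a = 2.0810

a = (v'−v)/dt = (0.520250)/0.25 = 2.0810
Δθ = θ'−θ = -0.133538;  (v·dt/L) = 3.0000·0.25/2.0 = 0.375000
tan δ = Δθ·L/(v·dt) = -0.356101  →  δ = -0.3421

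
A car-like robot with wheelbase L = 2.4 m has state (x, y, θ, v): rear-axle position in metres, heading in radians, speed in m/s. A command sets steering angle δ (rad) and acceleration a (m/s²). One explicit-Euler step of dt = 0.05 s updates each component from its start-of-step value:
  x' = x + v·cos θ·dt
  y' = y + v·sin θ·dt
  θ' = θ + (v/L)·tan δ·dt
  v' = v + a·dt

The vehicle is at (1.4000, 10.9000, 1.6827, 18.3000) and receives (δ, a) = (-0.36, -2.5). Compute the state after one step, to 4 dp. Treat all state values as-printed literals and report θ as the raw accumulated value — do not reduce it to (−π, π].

(1.2978, 11.8093, 1.5392, 18.1750)

x' = 1.4000 + 18.3000·cos(1.6827)·0.05 = 1.2978
y' = 10.9000 + 18.3000·sin(1.6827)·0.05 = 11.8093
θ' = 1.6827 + (18.3000/2.4)·tan(-0.36)·0.05 = 1.5392
v' = 18.3000 − 2.5000·0.05 = 18.1750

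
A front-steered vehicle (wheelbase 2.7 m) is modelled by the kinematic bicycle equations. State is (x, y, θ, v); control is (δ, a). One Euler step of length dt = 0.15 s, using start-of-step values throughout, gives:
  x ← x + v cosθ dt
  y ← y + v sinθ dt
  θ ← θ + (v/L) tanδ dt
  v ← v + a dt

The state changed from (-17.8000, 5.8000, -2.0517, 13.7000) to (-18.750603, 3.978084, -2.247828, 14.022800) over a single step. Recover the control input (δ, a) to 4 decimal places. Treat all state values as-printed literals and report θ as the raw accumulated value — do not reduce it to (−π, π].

δ = -0.2522, a = 2.1520

a = (v'−v)/dt = (0.322800)/0.15 = 2.1520
Δθ = θ'−θ = -0.196128;  (v·dt/L) = 13.7000·0.15/2.7 = 0.761111
tan δ = Δθ·L/(v·dt) = -0.257686  →  δ = -0.2522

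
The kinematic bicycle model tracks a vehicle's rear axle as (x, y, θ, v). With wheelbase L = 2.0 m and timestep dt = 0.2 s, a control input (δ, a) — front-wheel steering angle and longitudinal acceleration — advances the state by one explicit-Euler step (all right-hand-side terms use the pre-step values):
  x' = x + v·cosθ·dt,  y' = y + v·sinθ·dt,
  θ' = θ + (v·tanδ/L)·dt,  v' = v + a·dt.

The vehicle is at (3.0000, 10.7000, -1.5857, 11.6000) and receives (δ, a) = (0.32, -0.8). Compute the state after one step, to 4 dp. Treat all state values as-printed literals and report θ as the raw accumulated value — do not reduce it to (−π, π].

x' = 3.0000 + 11.6000·cos(-1.5857)·0.2 = 2.9654
y' = 10.7000 + 11.6000·sin(-1.5857)·0.2 = 8.3803
θ' = -1.5857 + (11.6000/2.0)·tan(0.32)·0.2 = -1.2013
v' = 11.6000 − 0.8000·0.2 = 11.4400

(2.9654, 8.3803, -1.2013, 11.4400)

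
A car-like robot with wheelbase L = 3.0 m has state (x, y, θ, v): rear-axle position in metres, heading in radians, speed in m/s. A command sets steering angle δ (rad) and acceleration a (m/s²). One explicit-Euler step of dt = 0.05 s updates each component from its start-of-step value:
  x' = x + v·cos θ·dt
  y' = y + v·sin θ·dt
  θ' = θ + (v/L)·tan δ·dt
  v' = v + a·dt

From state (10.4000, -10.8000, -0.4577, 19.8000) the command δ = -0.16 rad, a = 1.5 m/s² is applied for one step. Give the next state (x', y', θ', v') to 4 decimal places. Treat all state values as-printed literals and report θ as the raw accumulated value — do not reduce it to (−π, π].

x' = 10.4000 + 19.8000·cos(-0.4577)·0.05 = 11.2881
y' = -10.8000 + 19.8000·sin(-0.4577)·0.05 = -11.2375
θ' = -0.4577 + (19.8000/3.0)·tan(-0.16)·0.05 = -0.5110
v' = 19.8000 + 1.5000·0.05 = 19.8750

(11.2881, -11.2375, -0.5110, 19.8750)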